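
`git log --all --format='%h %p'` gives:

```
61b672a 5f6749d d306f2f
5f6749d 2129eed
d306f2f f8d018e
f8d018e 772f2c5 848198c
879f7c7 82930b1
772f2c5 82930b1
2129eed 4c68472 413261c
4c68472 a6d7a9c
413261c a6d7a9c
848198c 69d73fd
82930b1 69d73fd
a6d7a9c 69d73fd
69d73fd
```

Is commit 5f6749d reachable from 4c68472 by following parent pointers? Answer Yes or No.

Ancestors of 4c68472: {4c68472, 69d73fd, a6d7a9c}.
5f6749d is not in that set, so it is not an ancestor of 4c68472.

No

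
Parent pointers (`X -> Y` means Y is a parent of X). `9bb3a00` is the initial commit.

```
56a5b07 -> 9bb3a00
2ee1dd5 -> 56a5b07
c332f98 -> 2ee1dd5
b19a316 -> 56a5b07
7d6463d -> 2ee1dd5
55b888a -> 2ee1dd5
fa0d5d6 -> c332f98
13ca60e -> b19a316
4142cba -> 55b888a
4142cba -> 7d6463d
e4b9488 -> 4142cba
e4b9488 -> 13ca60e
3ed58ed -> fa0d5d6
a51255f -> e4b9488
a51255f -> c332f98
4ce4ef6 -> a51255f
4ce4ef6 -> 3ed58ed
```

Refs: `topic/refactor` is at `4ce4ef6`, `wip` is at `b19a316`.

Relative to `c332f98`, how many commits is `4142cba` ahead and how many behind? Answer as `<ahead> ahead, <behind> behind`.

3 ahead, 1 behind

Reachable from 4142cba: {2ee1dd5, 4142cba, 55b888a, 56a5b07, 7d6463d, 9bb3a00}.
Reachable from c332f98: {2ee1dd5, 56a5b07, 9bb3a00, c332f98}.
Only in 4142cba's history (ahead): {4142cba, 55b888a, 7d6463d} — 3.
Only in c332f98's history (behind): {c332f98} — 1.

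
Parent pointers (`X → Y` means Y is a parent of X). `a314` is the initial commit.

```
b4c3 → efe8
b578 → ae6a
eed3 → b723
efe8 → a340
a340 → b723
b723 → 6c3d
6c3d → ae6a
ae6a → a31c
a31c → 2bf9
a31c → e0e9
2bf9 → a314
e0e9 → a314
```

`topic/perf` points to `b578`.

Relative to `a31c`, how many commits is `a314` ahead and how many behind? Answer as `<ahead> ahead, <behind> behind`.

0 ahead, 3 behind

Reachable from a314: {a314}.
Reachable from a31c: {2bf9, a314, a31c, e0e9}.
Only in a314's history (ahead): {} — 0.
Only in a31c's history (behind): {2bf9, a31c, e0e9} — 3.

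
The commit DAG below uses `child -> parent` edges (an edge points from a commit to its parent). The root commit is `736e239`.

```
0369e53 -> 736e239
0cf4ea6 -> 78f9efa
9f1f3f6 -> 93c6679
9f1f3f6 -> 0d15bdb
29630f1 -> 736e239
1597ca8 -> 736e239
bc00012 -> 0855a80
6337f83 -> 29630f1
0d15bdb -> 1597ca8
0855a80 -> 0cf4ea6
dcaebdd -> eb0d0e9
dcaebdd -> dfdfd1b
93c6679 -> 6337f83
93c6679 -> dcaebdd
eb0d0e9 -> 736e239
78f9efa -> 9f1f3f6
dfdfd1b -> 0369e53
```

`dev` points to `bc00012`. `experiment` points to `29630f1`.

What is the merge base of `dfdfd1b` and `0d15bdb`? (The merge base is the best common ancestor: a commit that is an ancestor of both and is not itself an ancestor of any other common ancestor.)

736e239

Ancestors of dfdfd1b: {0369e53, 736e239, dfdfd1b}.
Ancestors of 0d15bdb: {0d15bdb, 1597ca8, 736e239}.
Common ancestors: {736e239}.
The only common ancestor is 736e239, so it is the merge base.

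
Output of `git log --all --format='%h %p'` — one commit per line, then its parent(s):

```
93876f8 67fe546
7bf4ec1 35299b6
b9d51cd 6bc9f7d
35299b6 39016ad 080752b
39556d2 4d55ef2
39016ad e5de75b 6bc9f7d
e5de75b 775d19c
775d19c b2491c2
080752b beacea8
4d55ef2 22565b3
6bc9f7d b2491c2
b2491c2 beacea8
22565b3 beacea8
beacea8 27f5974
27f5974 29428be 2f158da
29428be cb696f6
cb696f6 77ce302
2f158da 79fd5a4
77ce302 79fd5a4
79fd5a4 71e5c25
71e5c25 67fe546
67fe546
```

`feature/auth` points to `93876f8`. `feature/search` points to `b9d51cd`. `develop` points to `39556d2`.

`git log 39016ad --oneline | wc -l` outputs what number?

Walking parent pointers from 39016ad: reachable set = {27f5974, 29428be, 2f158da, 39016ad, 67fe546, 6bc9f7d, 71e5c25, 775d19c, 77ce302, 79fd5a4, b2491c2, beacea8, cb696f6, e5de75b}.
That is 14 commits.

14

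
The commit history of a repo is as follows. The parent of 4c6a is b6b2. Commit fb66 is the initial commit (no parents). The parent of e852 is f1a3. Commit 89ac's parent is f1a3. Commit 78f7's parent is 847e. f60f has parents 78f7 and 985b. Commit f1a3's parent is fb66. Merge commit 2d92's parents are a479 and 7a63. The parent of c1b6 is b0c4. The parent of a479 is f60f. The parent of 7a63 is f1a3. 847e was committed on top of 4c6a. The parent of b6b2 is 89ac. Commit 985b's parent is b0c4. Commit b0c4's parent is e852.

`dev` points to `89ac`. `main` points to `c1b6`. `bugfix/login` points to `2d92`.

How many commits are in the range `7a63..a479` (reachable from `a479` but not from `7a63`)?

10

Reachable from a479: {4c6a, 78f7, 847e, 89ac, 985b, a479, b0c4, b6b2, e852, f1a3, f60f, fb66}.
Reachable from 7a63: {7a63, f1a3, fb66}.
In a479's history but not 7a63's: {4c6a, 78f7, 847e, 89ac, 985b, a479, b0c4, b6b2, e852, f60f} — 10 commits.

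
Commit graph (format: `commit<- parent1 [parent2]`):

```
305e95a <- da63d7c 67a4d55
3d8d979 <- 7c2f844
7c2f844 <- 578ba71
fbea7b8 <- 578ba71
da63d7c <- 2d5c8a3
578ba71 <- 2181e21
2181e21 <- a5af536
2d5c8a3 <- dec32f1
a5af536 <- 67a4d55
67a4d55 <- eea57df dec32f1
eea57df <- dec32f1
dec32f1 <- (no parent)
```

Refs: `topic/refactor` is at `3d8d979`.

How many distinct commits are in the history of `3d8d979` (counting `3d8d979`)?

8

Walking parent pointers from 3d8d979: reachable set = {2181e21, 3d8d979, 578ba71, 67a4d55, 7c2f844, a5af536, dec32f1, eea57df}.
That is 8 commits.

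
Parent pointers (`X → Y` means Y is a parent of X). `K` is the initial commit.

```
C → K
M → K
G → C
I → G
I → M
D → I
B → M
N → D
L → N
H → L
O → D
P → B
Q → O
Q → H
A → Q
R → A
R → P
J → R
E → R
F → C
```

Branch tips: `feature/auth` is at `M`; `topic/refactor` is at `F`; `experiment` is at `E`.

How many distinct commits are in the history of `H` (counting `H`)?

Walking parent pointers from H: reachable set = {C, D, G, H, I, K, L, M, N}.
That is 9 commits.

9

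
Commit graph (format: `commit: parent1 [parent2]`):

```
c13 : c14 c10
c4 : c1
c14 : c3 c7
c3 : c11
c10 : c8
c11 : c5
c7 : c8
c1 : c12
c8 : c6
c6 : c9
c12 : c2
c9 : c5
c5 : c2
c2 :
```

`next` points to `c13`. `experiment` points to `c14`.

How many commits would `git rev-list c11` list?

3

Walking parent pointers from c11: reachable set = {c11, c2, c5}.
That is 3 commits.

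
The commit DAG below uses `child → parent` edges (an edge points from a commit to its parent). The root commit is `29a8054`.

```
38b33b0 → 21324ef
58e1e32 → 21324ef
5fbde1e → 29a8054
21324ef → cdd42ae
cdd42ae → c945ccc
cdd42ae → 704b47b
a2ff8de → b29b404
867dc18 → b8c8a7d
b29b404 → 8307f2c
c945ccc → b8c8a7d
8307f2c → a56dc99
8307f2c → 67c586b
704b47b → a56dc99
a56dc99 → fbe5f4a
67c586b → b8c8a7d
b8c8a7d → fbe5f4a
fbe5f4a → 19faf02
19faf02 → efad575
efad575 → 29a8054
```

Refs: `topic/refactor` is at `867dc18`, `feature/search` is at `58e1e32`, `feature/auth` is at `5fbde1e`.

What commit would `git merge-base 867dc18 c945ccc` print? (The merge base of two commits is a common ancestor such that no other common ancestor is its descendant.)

Ancestors of 867dc18: {19faf02, 29a8054, 867dc18, b8c8a7d, efad575, fbe5f4a}.
Ancestors of c945ccc: {19faf02, 29a8054, b8c8a7d, c945ccc, efad575, fbe5f4a}.
Common ancestors: {19faf02, 29a8054, b8c8a7d, efad575, fbe5f4a}.
Among these, b8c8a7d is not an ancestor of any other common ancestor — it is the merge base.

b8c8a7d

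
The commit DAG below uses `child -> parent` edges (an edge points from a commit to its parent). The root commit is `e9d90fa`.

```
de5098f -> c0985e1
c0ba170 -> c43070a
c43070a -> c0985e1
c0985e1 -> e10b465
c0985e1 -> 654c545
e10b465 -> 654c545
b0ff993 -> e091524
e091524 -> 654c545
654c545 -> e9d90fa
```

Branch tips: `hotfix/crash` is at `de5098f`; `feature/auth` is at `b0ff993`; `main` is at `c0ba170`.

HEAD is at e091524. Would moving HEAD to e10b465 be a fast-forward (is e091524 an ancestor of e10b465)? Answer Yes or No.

No

A fast-forward from e091524 to e10b465 is possible iff e091524 is an ancestor of e10b465.
Ancestors of e10b465: {654c545, e10b465, e9d90fa}.
e091524 is not among them, so fast-forward is not possible.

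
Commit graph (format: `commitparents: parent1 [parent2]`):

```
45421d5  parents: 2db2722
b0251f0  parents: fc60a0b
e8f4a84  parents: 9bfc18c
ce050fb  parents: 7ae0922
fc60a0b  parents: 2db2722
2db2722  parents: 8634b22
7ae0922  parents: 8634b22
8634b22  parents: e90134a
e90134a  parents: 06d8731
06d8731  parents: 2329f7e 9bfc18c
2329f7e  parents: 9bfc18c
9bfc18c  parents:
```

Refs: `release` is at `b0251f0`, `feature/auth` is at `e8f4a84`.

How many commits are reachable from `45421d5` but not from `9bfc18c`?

Reachable from 45421d5: {06d8731, 2329f7e, 2db2722, 45421d5, 8634b22, 9bfc18c, e90134a}.
Reachable from 9bfc18c: {9bfc18c}.
In 45421d5's history but not 9bfc18c's: {06d8731, 2329f7e, 2db2722, 45421d5, 8634b22, e90134a} — 6 commits.

6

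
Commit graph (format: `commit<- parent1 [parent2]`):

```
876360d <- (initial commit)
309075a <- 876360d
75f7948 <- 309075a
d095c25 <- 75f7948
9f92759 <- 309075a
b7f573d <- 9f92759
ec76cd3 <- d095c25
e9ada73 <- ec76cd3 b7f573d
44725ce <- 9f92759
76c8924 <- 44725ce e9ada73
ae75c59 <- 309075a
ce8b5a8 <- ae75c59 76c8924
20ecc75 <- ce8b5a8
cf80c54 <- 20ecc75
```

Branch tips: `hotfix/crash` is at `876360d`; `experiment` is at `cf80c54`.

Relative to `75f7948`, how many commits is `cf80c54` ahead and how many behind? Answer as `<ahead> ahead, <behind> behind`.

11 ahead, 0 behind

Reachable from cf80c54: {20ecc75, 309075a, 44725ce, 75f7948, 76c8924, 876360d, 9f92759, ae75c59, b7f573d, ce8b5a8, cf80c54, d095c25, e9ada73, ec76cd3}.
Reachable from 75f7948: {309075a, 75f7948, 876360d}.
Only in cf80c54's history (ahead): {20ecc75, 44725ce, 76c8924, 9f92759, ae75c59, b7f573d, ce8b5a8, cf80c54, d095c25, e9ada73, ec76cd3} — 11.
Only in 75f7948's history (behind): {} — 0.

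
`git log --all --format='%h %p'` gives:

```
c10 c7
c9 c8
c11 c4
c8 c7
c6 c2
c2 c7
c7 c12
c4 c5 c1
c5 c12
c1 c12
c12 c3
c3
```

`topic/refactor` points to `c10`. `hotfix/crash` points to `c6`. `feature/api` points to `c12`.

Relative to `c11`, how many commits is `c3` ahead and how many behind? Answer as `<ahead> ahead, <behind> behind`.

Reachable from c3: {c3}.
Reachable from c11: {c1, c11, c12, c3, c4, c5}.
Only in c3's history (ahead): {} — 0.
Only in c11's history (behind): {c1, c11, c12, c4, c5} — 5.

0 ahead, 5 behind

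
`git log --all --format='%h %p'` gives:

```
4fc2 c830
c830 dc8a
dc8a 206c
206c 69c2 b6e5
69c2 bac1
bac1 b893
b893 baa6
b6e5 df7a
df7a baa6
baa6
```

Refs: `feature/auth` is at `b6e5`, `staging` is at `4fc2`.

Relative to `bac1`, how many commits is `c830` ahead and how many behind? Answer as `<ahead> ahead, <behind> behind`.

6 ahead, 0 behind

Reachable from c830: {206c, 69c2, b6e5, b893, baa6, bac1, c830, dc8a, df7a}.
Reachable from bac1: {b893, baa6, bac1}.
Only in c830's history (ahead): {206c, 69c2, b6e5, c830, dc8a, df7a} — 6.
Only in bac1's history (behind): {} — 0.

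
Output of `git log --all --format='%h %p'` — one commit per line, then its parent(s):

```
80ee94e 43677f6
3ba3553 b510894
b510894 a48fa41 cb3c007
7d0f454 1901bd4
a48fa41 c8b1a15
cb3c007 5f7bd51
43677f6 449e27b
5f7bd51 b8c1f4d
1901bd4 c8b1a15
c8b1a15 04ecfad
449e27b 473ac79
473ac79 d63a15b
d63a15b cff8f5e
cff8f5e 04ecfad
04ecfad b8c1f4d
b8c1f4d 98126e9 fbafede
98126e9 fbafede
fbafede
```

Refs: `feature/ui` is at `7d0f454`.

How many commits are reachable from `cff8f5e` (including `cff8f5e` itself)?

5

Walking parent pointers from cff8f5e: reachable set = {04ecfad, 98126e9, b8c1f4d, cff8f5e, fbafede}.
That is 5 commits.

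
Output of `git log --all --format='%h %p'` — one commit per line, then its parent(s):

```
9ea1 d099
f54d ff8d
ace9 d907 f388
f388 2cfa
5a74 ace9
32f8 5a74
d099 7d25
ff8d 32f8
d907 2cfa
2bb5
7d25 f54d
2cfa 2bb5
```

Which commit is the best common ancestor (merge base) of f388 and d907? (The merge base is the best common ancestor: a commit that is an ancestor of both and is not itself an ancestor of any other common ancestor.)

Ancestors of f388: {2bb5, 2cfa, f388}.
Ancestors of d907: {2bb5, 2cfa, d907}.
Common ancestors: {2bb5, 2cfa}.
Among these, 2cfa is not an ancestor of any other common ancestor — it is the merge base.

2cfa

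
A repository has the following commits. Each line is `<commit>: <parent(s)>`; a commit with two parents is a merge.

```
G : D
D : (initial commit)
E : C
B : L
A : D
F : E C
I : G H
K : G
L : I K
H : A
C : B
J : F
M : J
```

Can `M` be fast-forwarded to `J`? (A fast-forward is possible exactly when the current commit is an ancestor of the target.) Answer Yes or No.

A fast-forward from M to J is possible iff M is an ancestor of J.
Ancestors of J: {A, B, C, D, E, F, G, H, I, J, K, L}.
M is not among them, so fast-forward is not possible.

No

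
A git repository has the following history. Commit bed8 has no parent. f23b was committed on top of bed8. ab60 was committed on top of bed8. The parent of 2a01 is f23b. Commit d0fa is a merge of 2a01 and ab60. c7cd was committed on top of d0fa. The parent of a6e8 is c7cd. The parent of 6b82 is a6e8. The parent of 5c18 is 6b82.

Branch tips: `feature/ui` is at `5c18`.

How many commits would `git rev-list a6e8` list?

Walking parent pointers from a6e8: reachable set = {2a01, a6e8, ab60, bed8, c7cd, d0fa, f23b}.
That is 7 commits.

7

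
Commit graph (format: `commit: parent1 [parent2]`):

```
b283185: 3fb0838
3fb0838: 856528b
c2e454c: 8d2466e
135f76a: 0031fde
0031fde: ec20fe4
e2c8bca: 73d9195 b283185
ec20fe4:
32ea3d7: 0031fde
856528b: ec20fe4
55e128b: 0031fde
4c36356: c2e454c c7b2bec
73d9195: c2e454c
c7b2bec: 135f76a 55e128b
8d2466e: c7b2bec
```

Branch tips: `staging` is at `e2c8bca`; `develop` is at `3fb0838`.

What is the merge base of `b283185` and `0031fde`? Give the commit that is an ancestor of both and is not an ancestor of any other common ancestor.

ec20fe4

Ancestors of b283185: {3fb0838, 856528b, b283185, ec20fe4}.
Ancestors of 0031fde: {0031fde, ec20fe4}.
Common ancestors: {ec20fe4}.
The only common ancestor is ec20fe4, so it is the merge base.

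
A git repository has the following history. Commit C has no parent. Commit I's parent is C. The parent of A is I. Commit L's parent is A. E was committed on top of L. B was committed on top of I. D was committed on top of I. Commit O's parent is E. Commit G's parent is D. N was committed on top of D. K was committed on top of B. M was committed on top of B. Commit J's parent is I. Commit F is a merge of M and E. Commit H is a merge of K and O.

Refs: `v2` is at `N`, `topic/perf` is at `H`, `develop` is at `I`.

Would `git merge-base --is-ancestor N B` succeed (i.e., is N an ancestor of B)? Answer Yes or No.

Ancestors of B: {B, C, I}.
N is not in that set, so it is not an ancestor of B.

No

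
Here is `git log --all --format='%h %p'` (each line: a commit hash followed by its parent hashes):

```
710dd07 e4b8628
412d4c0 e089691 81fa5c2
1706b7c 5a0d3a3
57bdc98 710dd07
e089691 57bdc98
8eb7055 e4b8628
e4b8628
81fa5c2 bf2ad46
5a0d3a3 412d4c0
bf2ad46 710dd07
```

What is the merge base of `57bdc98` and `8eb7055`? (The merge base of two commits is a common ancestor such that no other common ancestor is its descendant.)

Ancestors of 57bdc98: {57bdc98, 710dd07, e4b8628}.
Ancestors of 8eb7055: {8eb7055, e4b8628}.
Common ancestors: {e4b8628}.
The only common ancestor is e4b8628, so it is the merge base.

e4b8628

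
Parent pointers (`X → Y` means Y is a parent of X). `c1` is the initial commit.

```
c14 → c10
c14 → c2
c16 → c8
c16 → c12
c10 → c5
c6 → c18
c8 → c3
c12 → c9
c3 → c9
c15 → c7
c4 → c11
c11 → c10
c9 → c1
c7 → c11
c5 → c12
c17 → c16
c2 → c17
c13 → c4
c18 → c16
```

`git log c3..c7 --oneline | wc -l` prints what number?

5

Reachable from c7: {c1, c10, c11, c12, c5, c7, c9}.
Reachable from c3: {c1, c3, c9}.
In c7's history but not c3's: {c10, c11, c12, c5, c7} — 5 commits.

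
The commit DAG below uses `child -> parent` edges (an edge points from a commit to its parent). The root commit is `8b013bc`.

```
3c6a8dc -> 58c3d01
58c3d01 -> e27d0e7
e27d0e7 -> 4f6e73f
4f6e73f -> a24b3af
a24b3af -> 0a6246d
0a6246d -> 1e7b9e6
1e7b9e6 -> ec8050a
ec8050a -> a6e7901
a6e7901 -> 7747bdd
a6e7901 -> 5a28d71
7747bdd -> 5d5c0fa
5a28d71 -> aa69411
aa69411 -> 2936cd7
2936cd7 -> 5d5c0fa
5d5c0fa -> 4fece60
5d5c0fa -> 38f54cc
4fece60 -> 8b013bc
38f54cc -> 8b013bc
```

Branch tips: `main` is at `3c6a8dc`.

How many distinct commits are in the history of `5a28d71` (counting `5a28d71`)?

Walking parent pointers from 5a28d71: reachable set = {2936cd7, 38f54cc, 4fece60, 5a28d71, 5d5c0fa, 8b013bc, aa69411}.
That is 7 commits.

7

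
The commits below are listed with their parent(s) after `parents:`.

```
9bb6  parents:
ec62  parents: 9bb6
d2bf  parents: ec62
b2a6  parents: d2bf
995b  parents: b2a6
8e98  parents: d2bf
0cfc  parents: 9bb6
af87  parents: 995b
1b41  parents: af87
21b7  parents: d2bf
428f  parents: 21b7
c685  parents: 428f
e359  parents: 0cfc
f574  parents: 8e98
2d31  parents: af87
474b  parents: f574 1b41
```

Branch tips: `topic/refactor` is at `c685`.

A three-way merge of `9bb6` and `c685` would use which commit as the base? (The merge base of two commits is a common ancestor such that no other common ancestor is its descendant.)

Ancestors of 9bb6: {9bb6}.
Ancestors of c685: {21b7, 428f, 9bb6, c685, d2bf, ec62}.
Common ancestors: {9bb6}.
The only common ancestor is 9bb6, so it is the merge base.

9bb6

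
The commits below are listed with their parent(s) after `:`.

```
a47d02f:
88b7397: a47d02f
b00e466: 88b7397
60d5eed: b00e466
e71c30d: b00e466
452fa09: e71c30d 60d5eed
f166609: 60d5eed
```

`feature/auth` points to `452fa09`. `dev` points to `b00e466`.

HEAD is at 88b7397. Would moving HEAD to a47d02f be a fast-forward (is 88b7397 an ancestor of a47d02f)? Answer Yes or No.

No

A fast-forward from 88b7397 to a47d02f is possible iff 88b7397 is an ancestor of a47d02f.
Ancestors of a47d02f: {a47d02f}.
88b7397 is not among them, so fast-forward is not possible.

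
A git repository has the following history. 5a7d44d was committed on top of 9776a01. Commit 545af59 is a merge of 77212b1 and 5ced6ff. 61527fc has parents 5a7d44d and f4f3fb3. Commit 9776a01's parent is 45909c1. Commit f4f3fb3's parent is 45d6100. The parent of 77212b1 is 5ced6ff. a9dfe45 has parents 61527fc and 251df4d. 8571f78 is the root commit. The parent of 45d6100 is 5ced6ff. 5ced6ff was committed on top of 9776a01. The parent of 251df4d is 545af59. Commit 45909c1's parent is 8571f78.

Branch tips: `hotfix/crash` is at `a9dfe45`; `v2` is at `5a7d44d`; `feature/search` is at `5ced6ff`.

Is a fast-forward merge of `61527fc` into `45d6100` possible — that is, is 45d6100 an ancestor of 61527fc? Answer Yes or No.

A fast-forward from 45d6100 to 61527fc is possible iff 45d6100 is an ancestor of 61527fc.
Ancestors of 61527fc: {45909c1, 45d6100, 5a7d44d, 5ced6ff, 61527fc, 8571f78, 9776a01, f4f3fb3}.
45d6100 is among them, so fast-forward is possible.

Yes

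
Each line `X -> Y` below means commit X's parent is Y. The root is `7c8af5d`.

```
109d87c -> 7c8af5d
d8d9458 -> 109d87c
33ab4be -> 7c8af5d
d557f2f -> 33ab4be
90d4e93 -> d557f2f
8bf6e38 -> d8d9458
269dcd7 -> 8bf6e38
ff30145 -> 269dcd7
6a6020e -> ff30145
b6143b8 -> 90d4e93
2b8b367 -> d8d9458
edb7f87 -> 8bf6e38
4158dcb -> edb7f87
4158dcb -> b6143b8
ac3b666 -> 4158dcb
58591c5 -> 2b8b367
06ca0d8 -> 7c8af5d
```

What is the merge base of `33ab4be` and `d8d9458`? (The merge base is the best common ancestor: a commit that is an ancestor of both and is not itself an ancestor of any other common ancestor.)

Ancestors of 33ab4be: {33ab4be, 7c8af5d}.
Ancestors of d8d9458: {109d87c, 7c8af5d, d8d9458}.
Common ancestors: {7c8af5d}.
The only common ancestor is 7c8af5d, so it is the merge base.

7c8af5d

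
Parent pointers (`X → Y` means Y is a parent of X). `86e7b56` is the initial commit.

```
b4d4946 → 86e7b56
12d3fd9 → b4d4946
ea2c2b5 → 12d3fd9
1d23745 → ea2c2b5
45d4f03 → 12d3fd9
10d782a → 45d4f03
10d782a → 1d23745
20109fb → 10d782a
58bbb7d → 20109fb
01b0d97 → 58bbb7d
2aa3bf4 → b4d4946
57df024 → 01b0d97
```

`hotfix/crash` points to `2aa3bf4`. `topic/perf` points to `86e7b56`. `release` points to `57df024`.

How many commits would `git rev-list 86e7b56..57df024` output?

10

Reachable from 57df024: {01b0d97, 10d782a, 12d3fd9, 1d23745, 20109fb, 45d4f03, 57df024, 58bbb7d, 86e7b56, b4d4946, ea2c2b5}.
Reachable from 86e7b56: {86e7b56}.
In 57df024's history but not 86e7b56's: {01b0d97, 10d782a, 12d3fd9, 1d23745, 20109fb, 45d4f03, 57df024, 58bbb7d, b4d4946, ea2c2b5} — 10 commits.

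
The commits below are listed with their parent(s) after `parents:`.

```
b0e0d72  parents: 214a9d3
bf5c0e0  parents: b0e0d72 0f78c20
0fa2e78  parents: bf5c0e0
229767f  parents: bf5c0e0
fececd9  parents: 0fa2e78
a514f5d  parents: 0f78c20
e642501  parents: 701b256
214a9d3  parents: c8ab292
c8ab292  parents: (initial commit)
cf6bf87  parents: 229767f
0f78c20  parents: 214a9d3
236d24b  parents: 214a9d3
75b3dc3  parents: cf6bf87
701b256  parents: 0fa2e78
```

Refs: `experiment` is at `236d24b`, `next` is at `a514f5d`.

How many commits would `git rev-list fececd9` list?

7

Walking parent pointers from fececd9: reachable set = {0f78c20, 0fa2e78, 214a9d3, b0e0d72, bf5c0e0, c8ab292, fececd9}.
That is 7 commits.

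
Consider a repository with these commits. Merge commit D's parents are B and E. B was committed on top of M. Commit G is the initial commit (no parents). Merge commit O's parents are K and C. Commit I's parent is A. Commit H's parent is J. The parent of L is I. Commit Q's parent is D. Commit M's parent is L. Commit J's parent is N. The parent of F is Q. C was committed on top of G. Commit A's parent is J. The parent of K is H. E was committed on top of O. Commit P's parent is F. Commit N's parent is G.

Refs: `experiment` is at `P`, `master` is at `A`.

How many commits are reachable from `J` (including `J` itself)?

Walking parent pointers from J: reachable set = {G, J, N}.
That is 3 commits.

3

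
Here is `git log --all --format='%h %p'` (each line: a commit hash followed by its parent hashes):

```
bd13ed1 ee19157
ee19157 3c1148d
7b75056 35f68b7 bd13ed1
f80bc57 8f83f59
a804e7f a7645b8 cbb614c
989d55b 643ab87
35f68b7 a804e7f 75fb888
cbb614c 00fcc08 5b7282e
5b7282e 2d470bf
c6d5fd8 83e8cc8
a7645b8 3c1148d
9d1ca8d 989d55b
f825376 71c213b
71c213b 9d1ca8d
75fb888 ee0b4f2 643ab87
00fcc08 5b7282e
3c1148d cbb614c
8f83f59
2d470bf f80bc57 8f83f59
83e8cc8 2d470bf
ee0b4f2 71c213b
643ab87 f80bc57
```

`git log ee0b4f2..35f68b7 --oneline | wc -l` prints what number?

9

Reachable from 35f68b7: {00fcc08, 2d470bf, 35f68b7, 3c1148d, 5b7282e, 643ab87, 71c213b, 75fb888, 8f83f59, 989d55b, 9d1ca8d, a7645b8, a804e7f, cbb614c, ee0b4f2, f80bc57}.
Reachable from ee0b4f2: {643ab87, 71c213b, 8f83f59, 989d55b, 9d1ca8d, ee0b4f2, f80bc57}.
In 35f68b7's history but not ee0b4f2's: {00fcc08, 2d470bf, 35f68b7, 3c1148d, 5b7282e, 75fb888, a7645b8, a804e7f, cbb614c} — 9 commits.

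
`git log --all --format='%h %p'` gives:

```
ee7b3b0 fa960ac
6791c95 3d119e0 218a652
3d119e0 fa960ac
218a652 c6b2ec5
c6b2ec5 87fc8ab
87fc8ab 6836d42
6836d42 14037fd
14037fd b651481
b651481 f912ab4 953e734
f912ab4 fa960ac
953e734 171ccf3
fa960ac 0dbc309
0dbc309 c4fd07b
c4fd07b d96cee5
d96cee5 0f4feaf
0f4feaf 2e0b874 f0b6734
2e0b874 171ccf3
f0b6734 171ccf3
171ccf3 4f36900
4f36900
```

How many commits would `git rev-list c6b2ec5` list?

16

Walking parent pointers from c6b2ec5: reachable set = {0dbc309, 0f4feaf, 14037fd, 171ccf3, 2e0b874, 4f36900, 6836d42, 87fc8ab, 953e734, b651481, c4fd07b, c6b2ec5, d96cee5, f0b6734, f912ab4, fa960ac}.
That is 16 commits.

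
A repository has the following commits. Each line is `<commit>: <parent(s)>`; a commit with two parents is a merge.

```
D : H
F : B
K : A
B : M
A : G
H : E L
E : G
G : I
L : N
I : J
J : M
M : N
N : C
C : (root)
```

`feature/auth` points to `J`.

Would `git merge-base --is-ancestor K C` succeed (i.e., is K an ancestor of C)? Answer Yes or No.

Ancestors of C: {C}.
K is not in that set, so it is not an ancestor of C.

No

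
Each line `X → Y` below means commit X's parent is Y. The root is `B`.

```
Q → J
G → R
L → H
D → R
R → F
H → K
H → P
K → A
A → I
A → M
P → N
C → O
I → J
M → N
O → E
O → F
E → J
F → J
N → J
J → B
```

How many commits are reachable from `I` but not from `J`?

1

Reachable from I: {B, I, J}.
Reachable from J: {B, J}.
In I's history but not J's: {I} — 1 commit.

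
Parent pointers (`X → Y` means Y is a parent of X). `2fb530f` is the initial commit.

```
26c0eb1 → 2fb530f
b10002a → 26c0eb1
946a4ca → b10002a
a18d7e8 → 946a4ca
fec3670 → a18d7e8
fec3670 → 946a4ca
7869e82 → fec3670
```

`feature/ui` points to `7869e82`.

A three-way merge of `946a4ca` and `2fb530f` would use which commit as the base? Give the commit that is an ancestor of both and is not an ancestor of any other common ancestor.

2fb530f

Ancestors of 946a4ca: {26c0eb1, 2fb530f, 946a4ca, b10002a}.
Ancestors of 2fb530f: {2fb530f}.
Common ancestors: {2fb530f}.
The only common ancestor is 2fb530f, so it is the merge base.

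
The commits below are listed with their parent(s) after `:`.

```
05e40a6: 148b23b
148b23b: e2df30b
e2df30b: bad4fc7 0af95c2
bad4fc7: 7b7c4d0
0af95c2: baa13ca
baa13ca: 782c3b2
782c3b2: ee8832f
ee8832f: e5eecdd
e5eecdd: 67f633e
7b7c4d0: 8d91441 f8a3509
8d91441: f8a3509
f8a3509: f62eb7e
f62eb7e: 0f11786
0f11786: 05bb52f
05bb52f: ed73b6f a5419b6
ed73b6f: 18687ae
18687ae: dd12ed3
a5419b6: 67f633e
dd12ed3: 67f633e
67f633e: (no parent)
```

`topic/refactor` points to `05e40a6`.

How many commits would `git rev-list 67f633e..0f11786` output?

Reachable from 0f11786: {05bb52f, 0f11786, 18687ae, 67f633e, a5419b6, dd12ed3, ed73b6f}.
Reachable from 67f633e: {67f633e}.
In 0f11786's history but not 67f633e's: {05bb52f, 0f11786, 18687ae, a5419b6, dd12ed3, ed73b6f} — 6 commits.

6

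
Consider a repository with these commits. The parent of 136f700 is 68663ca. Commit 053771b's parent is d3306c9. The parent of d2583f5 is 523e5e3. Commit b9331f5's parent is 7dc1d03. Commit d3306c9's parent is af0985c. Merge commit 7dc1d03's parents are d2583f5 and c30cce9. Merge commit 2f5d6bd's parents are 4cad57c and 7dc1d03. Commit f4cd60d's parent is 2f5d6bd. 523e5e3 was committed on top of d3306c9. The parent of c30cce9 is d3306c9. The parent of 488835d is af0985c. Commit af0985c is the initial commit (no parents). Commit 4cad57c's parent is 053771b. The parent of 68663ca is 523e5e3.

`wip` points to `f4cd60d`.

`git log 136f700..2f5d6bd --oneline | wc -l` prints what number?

6

Reachable from 2f5d6bd: {053771b, 2f5d6bd, 4cad57c, 523e5e3, 7dc1d03, af0985c, c30cce9, d2583f5, d3306c9}.
Reachable from 136f700: {136f700, 523e5e3, 68663ca, af0985c, d3306c9}.
In 2f5d6bd's history but not 136f700's: {053771b, 2f5d6bd, 4cad57c, 7dc1d03, c30cce9, d2583f5} — 6 commits.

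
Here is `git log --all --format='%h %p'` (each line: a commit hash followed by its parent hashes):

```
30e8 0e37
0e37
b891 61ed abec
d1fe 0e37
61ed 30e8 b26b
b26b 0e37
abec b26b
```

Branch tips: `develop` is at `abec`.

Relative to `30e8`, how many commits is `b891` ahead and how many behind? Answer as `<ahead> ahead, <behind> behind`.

4 ahead, 0 behind

Reachable from b891: {0e37, 30e8, 61ed, abec, b26b, b891}.
Reachable from 30e8: {0e37, 30e8}.
Only in b891's history (ahead): {61ed, abec, b26b, b891} — 4.
Only in 30e8's history (behind): {} — 0.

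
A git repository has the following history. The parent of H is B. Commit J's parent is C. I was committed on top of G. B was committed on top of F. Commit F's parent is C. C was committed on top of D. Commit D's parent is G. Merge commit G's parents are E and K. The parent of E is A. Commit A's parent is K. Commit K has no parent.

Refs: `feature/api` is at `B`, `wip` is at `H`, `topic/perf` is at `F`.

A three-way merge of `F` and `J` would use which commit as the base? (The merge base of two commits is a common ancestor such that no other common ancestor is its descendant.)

Ancestors of F: {A, C, D, E, F, G, K}.
Ancestors of J: {A, C, D, E, G, J, K}.
Common ancestors: {A, C, D, E, G, K}.
Among these, C is not an ancestor of any other common ancestor — it is the merge base.

C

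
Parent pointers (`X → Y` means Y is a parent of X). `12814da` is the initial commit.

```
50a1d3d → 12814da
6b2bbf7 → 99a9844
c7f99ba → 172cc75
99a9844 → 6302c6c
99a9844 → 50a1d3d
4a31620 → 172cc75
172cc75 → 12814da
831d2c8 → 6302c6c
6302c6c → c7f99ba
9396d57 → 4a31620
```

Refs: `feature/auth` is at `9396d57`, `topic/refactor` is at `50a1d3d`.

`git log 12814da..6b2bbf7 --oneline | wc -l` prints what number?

Reachable from 6b2bbf7: {12814da, 172cc75, 50a1d3d, 6302c6c, 6b2bbf7, 99a9844, c7f99ba}.
Reachable from 12814da: {12814da}.
In 6b2bbf7's history but not 12814da's: {172cc75, 50a1d3d, 6302c6c, 6b2bbf7, 99a9844, c7f99ba} — 6 commits.

6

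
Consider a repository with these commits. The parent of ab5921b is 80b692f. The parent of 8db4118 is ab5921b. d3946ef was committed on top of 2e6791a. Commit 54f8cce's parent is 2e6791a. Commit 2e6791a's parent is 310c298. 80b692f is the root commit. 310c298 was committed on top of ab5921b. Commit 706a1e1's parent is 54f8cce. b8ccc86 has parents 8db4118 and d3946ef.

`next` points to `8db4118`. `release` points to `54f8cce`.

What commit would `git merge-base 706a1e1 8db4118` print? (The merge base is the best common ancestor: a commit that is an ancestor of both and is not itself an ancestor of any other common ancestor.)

ab5921b

Ancestors of 706a1e1: {2e6791a, 310c298, 54f8cce, 706a1e1, 80b692f, ab5921b}.
Ancestors of 8db4118: {80b692f, 8db4118, ab5921b}.
Common ancestors: {80b692f, ab5921b}.
Among these, ab5921b is not an ancestor of any other common ancestor — it is the merge base.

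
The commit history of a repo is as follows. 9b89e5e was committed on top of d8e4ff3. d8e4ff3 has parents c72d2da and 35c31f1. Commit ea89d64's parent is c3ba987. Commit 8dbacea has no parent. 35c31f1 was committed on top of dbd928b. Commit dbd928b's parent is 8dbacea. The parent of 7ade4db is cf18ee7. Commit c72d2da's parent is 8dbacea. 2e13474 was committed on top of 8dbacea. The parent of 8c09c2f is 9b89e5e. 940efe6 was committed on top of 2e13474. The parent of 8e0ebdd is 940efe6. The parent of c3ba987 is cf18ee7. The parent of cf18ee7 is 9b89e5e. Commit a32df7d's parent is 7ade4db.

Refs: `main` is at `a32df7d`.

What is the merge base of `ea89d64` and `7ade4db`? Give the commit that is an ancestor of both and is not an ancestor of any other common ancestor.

Ancestors of ea89d64: {35c31f1, 8dbacea, 9b89e5e, c3ba987, c72d2da, cf18ee7, d8e4ff3, dbd928b, ea89d64}.
Ancestors of 7ade4db: {35c31f1, 7ade4db, 8dbacea, 9b89e5e, c72d2da, cf18ee7, d8e4ff3, dbd928b}.
Common ancestors: {35c31f1, 8dbacea, 9b89e5e, c72d2da, cf18ee7, d8e4ff3, dbd928b}.
Among these, cf18ee7 is not an ancestor of any other common ancestor — it is the merge base.

cf18ee7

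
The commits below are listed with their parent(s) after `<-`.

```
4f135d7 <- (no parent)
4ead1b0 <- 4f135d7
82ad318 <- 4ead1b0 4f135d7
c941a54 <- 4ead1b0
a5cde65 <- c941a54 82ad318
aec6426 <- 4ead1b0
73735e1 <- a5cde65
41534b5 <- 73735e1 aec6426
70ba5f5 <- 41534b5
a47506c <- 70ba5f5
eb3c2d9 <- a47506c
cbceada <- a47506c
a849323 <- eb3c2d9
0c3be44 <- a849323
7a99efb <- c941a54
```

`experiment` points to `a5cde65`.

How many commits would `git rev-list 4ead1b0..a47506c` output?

Reachable from a47506c: {41534b5, 4ead1b0, 4f135d7, 70ba5f5, 73735e1, 82ad318, a47506c, a5cde65, aec6426, c941a54}.
Reachable from 4ead1b0: {4ead1b0, 4f135d7}.
In a47506c's history but not 4ead1b0's: {41534b5, 70ba5f5, 73735e1, 82ad318, a47506c, a5cde65, aec6426, c941a54} — 8 commits.

8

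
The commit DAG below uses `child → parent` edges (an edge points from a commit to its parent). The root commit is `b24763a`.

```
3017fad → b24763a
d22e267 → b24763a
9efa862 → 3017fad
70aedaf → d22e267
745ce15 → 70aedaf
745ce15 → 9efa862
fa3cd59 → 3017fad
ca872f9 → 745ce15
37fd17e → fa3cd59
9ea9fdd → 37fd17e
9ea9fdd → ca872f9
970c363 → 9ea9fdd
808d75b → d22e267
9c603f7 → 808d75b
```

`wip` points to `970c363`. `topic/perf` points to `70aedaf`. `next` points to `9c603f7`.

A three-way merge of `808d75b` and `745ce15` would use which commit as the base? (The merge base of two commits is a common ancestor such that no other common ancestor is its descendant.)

d22e267

Ancestors of 808d75b: {808d75b, b24763a, d22e267}.
Ancestors of 745ce15: {3017fad, 70aedaf, 745ce15, 9efa862, b24763a, d22e267}.
Common ancestors: {b24763a, d22e267}.
Among these, d22e267 is not an ancestor of any other common ancestor — it is the merge base.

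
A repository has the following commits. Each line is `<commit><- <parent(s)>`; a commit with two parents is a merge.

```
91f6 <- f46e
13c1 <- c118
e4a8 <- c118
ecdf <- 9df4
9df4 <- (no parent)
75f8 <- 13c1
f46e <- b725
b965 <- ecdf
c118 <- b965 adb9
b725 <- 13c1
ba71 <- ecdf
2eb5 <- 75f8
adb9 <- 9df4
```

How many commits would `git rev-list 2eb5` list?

Walking parent pointers from 2eb5: reachable set = {13c1, 2eb5, 75f8, 9df4, adb9, b965, c118, ecdf}.
That is 8 commits.

8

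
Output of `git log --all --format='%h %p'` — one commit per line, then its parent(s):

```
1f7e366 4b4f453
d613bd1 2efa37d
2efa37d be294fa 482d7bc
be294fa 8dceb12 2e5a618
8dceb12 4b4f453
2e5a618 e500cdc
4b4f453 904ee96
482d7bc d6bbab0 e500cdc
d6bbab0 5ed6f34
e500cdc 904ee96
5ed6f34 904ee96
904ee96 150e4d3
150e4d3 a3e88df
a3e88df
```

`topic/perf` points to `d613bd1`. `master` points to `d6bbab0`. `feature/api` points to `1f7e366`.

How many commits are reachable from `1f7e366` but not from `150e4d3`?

3

Reachable from 1f7e366: {150e4d3, 1f7e366, 4b4f453, 904ee96, a3e88df}.
Reachable from 150e4d3: {150e4d3, a3e88df}.
In 1f7e366's history but not 150e4d3's: {1f7e366, 4b4f453, 904ee96} — 3 commits.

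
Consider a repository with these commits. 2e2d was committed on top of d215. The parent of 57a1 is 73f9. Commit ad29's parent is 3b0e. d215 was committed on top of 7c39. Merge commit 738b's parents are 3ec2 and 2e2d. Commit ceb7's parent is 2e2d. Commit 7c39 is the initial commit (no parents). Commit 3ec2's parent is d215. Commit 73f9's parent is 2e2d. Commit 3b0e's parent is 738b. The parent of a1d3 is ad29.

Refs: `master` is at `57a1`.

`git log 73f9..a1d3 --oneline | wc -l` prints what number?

5

Reachable from a1d3: {2e2d, 3b0e, 3ec2, 738b, 7c39, a1d3, ad29, d215}.
Reachable from 73f9: {2e2d, 73f9, 7c39, d215}.
In a1d3's history but not 73f9's: {3b0e, 3ec2, 738b, a1d3, ad29} — 5 commits.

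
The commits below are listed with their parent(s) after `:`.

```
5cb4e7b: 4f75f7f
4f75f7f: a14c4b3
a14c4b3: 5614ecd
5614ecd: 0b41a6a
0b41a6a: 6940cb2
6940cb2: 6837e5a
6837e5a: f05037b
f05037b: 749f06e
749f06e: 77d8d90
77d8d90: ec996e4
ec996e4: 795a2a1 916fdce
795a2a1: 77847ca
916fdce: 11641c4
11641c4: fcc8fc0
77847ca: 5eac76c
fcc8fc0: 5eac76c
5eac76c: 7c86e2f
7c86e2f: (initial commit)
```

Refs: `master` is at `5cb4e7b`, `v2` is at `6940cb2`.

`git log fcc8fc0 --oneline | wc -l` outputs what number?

Walking parent pointers from fcc8fc0: reachable set = {5eac76c, 7c86e2f, fcc8fc0}.
That is 3 commits.

3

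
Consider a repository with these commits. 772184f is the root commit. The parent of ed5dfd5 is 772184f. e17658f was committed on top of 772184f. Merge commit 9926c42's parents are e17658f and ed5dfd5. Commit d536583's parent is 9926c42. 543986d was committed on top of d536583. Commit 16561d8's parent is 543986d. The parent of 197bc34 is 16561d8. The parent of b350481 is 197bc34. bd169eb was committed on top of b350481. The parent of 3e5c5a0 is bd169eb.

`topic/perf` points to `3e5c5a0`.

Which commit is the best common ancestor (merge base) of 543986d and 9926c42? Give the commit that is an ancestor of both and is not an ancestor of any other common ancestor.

Ancestors of 543986d: {543986d, 772184f, 9926c42, d536583, e17658f, ed5dfd5}.
Ancestors of 9926c42: {772184f, 9926c42, e17658f, ed5dfd5}.
Common ancestors: {772184f, 9926c42, e17658f, ed5dfd5}.
Among these, 9926c42 is not an ancestor of any other common ancestor — it is the merge base.

9926c42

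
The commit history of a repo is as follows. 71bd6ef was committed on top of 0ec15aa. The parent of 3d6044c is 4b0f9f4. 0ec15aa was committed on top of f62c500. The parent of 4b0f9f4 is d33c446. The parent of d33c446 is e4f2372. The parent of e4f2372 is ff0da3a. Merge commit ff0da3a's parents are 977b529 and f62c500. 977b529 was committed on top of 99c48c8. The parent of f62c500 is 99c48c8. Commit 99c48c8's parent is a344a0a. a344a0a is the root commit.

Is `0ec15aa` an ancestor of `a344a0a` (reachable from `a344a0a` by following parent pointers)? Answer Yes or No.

No

Ancestors of a344a0a: {a344a0a}.
0ec15aa is not in that set, so it is not an ancestor of a344a0a.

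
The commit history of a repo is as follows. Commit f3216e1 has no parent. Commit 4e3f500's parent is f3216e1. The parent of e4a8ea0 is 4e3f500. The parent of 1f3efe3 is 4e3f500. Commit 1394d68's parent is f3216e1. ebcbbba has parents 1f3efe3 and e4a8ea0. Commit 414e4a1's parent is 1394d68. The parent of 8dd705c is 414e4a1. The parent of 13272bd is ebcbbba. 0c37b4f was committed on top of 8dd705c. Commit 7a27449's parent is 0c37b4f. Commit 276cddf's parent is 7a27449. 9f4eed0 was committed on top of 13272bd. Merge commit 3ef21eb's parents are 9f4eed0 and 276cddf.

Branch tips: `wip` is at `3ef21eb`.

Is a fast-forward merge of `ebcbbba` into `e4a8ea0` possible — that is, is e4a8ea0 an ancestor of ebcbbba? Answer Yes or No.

A fast-forward from e4a8ea0 to ebcbbba is possible iff e4a8ea0 is an ancestor of ebcbbba.
Ancestors of ebcbbba: {1f3efe3, 4e3f500, e4a8ea0, ebcbbba, f3216e1}.
e4a8ea0 is among them, so fast-forward is possible.

Yes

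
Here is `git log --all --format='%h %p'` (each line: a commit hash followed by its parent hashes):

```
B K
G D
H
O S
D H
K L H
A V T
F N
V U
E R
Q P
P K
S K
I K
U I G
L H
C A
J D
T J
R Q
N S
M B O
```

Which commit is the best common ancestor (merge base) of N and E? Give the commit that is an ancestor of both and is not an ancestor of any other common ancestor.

K

Ancestors of N: {H, K, L, N, S}.
Ancestors of E: {E, H, K, L, P, Q, R}.
Common ancestors: {H, K, L}.
Among these, K is not an ancestor of any other common ancestor — it is the merge base.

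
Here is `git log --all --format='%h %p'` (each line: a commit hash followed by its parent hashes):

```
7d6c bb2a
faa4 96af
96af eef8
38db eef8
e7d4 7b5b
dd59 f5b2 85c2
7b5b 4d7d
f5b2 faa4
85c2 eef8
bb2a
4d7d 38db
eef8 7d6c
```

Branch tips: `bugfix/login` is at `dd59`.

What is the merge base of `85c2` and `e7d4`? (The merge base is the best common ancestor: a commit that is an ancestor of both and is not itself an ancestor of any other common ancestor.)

Ancestors of 85c2: {7d6c, 85c2, bb2a, eef8}.
Ancestors of e7d4: {38db, 4d7d, 7b5b, 7d6c, bb2a, e7d4, eef8}.
Common ancestors: {7d6c, bb2a, eef8}.
Among these, eef8 is not an ancestor of any other common ancestor — it is the merge base.

eef8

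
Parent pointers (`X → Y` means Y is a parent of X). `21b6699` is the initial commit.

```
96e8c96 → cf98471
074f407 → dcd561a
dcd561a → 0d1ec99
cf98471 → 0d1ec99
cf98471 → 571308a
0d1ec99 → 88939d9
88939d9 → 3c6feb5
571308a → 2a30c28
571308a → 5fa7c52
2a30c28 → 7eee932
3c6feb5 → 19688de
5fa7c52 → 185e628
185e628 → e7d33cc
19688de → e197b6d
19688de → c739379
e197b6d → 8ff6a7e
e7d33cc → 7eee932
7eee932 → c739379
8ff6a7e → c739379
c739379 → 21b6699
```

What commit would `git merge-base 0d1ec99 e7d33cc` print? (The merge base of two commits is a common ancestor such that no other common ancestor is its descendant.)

Ancestors of 0d1ec99: {0d1ec99, 19688de, 21b6699, 3c6feb5, 88939d9, 8ff6a7e, c739379, e197b6d}.
Ancestors of e7d33cc: {21b6699, 7eee932, c739379, e7d33cc}.
Common ancestors: {21b6699, c739379}.
Among these, c739379 is not an ancestor of any other common ancestor — it is the merge base.

c739379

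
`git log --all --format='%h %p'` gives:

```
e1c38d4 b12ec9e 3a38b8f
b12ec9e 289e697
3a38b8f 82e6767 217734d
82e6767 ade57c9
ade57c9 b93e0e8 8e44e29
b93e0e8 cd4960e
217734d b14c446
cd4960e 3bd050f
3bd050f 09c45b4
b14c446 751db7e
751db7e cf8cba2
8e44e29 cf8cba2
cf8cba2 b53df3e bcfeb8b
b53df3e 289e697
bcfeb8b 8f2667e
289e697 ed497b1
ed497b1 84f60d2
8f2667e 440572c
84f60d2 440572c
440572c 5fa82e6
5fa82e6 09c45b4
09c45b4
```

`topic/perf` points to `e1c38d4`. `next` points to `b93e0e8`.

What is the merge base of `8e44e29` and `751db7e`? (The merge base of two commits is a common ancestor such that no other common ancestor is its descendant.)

cf8cba2

Ancestors of 8e44e29: {09c45b4, 289e697, 440572c, 5fa82e6, 84f60d2, 8e44e29, 8f2667e, b53df3e, bcfeb8b, cf8cba2, ed497b1}.
Ancestors of 751db7e: {09c45b4, 289e697, 440572c, 5fa82e6, 751db7e, 84f60d2, 8f2667e, b53df3e, bcfeb8b, cf8cba2, ed497b1}.
Common ancestors: {09c45b4, 289e697, 440572c, 5fa82e6, 84f60d2, 8f2667e, b53df3e, bcfeb8b, cf8cba2, ed497b1}.
Among these, cf8cba2 is not an ancestor of any other common ancestor — it is the merge base.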